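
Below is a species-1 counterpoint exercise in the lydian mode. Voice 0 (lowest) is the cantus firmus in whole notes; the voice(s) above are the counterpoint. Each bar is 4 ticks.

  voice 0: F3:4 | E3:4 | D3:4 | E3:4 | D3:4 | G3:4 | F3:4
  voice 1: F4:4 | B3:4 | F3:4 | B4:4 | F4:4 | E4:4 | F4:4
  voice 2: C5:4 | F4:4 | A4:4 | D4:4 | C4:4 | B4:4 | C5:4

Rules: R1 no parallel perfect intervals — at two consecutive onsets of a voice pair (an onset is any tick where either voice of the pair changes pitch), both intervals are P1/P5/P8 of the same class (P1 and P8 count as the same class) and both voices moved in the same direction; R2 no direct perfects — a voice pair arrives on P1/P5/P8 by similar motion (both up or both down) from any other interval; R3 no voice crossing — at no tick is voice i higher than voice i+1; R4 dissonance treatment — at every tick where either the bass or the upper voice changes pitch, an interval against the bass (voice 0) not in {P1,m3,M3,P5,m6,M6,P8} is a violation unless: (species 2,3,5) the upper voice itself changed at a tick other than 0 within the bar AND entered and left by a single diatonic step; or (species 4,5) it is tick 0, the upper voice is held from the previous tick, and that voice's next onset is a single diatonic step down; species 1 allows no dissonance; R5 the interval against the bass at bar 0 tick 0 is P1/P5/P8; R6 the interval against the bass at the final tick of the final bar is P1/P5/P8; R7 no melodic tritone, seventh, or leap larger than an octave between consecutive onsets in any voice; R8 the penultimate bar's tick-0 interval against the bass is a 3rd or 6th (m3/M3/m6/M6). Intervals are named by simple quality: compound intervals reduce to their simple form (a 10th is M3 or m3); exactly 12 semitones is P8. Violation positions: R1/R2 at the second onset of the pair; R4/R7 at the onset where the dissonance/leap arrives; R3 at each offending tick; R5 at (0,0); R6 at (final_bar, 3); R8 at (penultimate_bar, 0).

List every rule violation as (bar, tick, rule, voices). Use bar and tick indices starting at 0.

bar 0: v0=F3 v1=F4 v2=C5 downbeat P5
bar 1: v0=E3 v1=B3 v2=F4 downbeat m2
bar 2: v0=D3 v1=F3 v2=A4 downbeat P5
bar 3: v0=E3 v1=B4 v2=D4 downbeat m7
bar 4: v0=D3 v1=F4 v2=C4 downbeat m7
bar 5: v0=G3 v1=E4 v2=B4 downbeat M3
bar 6: v0=F3 v1=F4 v2=C5 downbeat P5
  -> R2 @ bar 1 tick 0 v(0, 1): F3/F4 P8 -> E3/B3 P5 similar
  -> R4 @ bar 1 tick 0 v(0, 2): E3/F4 m2 untreated
  -> R7 @ bar 1 tick 0 v(1,): F4->B3 leap 6st
  -> R7 @ bar 2 tick 0 v(1,): B3->F3 leap 6st
  -> R2 @ bar 3 tick 0 v(0, 1): D3/F3 m3 -> E3/B4 P5 similar
  -> R3 @ bar 3 tick 0 v(1, 2): B4 above D4
  -> R4 @ bar 3 tick 0 v(0, 2): E3/D4 m7 untreated
  -> R7 @ bar 3 tick 0 v(1,): F3->B4 leap 18st
  -> R3 @ bar 3 tick 1 v(1, 2): B4 above D4
  -> R3 @ bar 3 tick 2 v(1, 2): B4 above D4
  -> R3 @ bar 3 tick 3 v(1, 2): B4 above D4
  -> R3 @ bar 4 tick 0 v(1, 2): F4 above C4
  -> R4 @ bar 4 tick 0 v(0, 2): D3/C4 m7 untreated
  -> R7 @ bar 4 tick 0 v(1,): B4->F4 leap 6st
  -> R3 @ bar 4 tick 1 v(1, 2): F4 above C4
  -> R3 @ bar 4 tick 2 v(1, 2): F4 above C4
  -> R3 @ bar 4 tick 3 v(1, 2): F4 above C4
  -> R7 @ bar 5 tick 0 v(2,): C4->B4 leap 11st
  -> R1 @ bar 6 tick 0 v(1, 2): E4/B4 P5 -> F4/C5 P5 similar

(1, 0, R2, (0, 1))
(1, 0, R4, (0, 2))
(1, 0, R7, (1,))
(2, 0, R7, (1,))
(3, 0, R2, (0, 1))
(3, 0, R3, (1, 2))
(3, 0, R4, (0, 2))
(3, 0, R7, (1,))
(3, 1, R3, (1, 2))
(3, 2, R3, (1, 2))
(3, 3, R3, (1, 2))
(4, 0, R3, (1, 2))
(4, 0, R4, (0, 2))
(4, 0, R7, (1,))
(4, 1, R3, (1, 2))
(4, 2, R3, (1, 2))
(4, 3, R3, (1, 2))
(5, 0, R7, (2,))
(6, 0, R1, (1, 2))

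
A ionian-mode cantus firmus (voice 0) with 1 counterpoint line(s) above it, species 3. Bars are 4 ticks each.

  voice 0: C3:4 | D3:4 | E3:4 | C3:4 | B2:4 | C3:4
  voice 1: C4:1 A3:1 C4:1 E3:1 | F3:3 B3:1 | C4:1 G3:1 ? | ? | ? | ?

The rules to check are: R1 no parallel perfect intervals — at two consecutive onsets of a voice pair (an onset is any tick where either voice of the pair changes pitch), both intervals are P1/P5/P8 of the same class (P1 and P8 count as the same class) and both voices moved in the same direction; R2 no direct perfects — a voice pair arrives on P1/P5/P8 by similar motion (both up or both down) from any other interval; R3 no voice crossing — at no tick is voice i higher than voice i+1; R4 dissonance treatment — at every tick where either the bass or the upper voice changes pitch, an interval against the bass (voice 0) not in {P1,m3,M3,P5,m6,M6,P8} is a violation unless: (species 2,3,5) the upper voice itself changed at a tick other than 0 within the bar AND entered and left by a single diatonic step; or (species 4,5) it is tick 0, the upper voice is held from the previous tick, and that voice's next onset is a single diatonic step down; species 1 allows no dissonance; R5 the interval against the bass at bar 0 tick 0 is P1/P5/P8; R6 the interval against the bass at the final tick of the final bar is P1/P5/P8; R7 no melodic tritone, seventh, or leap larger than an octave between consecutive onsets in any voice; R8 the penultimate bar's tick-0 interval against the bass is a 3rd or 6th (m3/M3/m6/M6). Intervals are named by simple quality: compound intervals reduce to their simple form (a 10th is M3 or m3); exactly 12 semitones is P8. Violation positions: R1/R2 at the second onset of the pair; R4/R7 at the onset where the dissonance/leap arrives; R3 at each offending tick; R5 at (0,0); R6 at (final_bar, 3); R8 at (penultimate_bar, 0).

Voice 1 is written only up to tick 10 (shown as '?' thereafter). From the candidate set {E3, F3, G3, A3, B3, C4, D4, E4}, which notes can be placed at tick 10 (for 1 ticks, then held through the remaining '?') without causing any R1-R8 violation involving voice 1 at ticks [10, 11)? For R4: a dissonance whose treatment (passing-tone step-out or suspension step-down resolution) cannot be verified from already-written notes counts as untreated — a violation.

{B3, C4, E3, E4, G3}

E3: legal
F3: violates R4
G3: legal
A3: violates R4
B3: legal
C4: legal
D4: violates R4
E4: legal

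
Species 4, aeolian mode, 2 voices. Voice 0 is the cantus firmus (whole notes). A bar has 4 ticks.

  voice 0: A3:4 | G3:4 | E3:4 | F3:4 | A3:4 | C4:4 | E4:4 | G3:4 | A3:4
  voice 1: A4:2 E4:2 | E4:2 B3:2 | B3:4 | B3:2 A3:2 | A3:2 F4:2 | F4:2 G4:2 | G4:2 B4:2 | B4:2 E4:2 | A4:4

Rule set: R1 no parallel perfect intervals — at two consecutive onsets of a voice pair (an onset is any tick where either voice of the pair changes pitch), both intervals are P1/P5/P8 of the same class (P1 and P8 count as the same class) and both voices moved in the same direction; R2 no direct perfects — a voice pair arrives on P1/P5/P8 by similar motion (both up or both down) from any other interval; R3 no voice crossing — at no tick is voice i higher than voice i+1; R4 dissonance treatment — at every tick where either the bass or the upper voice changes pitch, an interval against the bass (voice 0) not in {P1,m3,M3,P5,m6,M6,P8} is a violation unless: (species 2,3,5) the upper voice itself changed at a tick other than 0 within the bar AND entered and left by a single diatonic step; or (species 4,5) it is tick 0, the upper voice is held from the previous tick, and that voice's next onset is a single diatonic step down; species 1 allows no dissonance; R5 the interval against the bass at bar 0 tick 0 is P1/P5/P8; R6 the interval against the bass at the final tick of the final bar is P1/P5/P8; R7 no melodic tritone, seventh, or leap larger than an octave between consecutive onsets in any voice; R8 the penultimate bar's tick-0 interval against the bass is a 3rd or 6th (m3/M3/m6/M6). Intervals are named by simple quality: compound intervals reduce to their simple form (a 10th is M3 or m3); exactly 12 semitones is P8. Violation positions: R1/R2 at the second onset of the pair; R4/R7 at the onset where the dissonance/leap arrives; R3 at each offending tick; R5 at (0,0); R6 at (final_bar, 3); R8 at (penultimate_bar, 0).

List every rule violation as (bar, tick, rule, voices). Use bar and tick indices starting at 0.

(5, 0, R4, (0, 1))
(8, 0, R2, (0, 1))

bar 0: v0=A3 v1=A4 downbeat P8
bar 1: v0=G3 v1=E4 downbeat M6
bar 2: v0=E3 v1=B3 downbeat P5
bar 3: v0=F3 v1=B3 downbeat TT
bar 4: v0=A3 v1=A3 downbeat P1
bar 5: v0=C4 v1=F4 downbeat P4
bar 6: v0=E4 v1=G4 downbeat m3
bar 7: v0=G3 v1=B4 downbeat M3
bar 8: v0=A3 v1=A4 downbeat P8
  -> R4 @ bar 5 tick 0 v(0, 1): C4/F4 P4 untreated
  -> R2 @ bar 8 tick 0 v(0, 1): G3/E4 M6 -> A3/A4 P8 similar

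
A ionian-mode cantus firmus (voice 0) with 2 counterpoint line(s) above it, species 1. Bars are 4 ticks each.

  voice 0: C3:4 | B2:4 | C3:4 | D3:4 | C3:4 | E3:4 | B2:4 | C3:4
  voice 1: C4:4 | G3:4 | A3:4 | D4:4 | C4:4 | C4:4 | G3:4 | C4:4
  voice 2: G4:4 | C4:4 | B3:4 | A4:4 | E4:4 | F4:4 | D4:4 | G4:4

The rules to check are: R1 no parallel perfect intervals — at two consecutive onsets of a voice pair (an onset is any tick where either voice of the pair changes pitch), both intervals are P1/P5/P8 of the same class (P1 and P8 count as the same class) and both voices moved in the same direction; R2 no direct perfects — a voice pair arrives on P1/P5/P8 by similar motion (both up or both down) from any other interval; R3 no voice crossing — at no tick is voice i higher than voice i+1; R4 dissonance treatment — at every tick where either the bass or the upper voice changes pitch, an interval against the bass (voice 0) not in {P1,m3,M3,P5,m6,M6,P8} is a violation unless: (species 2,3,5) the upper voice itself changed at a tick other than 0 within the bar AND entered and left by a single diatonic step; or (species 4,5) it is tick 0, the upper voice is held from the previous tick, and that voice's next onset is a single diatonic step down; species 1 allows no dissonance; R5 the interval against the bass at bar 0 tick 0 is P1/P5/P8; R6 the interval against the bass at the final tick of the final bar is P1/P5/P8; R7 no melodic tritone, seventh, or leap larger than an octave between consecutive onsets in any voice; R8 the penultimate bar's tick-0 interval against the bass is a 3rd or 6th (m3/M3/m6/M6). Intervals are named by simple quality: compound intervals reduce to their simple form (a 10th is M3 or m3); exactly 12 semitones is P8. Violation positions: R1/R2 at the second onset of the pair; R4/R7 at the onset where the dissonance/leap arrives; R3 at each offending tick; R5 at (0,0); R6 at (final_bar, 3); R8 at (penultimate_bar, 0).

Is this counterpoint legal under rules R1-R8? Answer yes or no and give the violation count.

No (12 violations)

bar 0: v0=C3 v1=C4 v2=G4 (P5)
bar 1: v0=B2 v1=G3 v2=C4 (m2)
bar 2: v0=C3 v1=A3 v2=B3 (M7)
bar 3: v0=D3 v1=D4 v2=A4 (P5)
bar 4: v0=C3 v1=C4 v2=E4 (M3)
bar 5: v0=E3 v1=C4 v2=F4 (m2)
bar 6: v0=B2 v1=G3 v2=D4 (m3)
bar 7: v0=C3 v1=C4 v2=G4 (P5)
  R4 @ bar1.0: B2/C4 m2 untreated
  R4 @ bar2.0: C3/B3 M7 untreated
  R2 @ bar3.0: C3/A3 M6 -> D3/D4 P8 similar
  R2 @ bar3.0: C3/B3 M7 -> D3/A4 P5 similar
  R2 @ bar3.0: A3/B3 M2 -> D4/A4 P5 similar
  R7 @ bar3.0: B3->A4 leap 10st
  R1 @ bar4.0: D3/D4 P8 -> C3/C4 P8 similar
  R4 @ bar5.0: E3/F4 m2 untreated
  R2 @ bar6.0: C4/F4 P4 -> G3/D4 P5 similar
  R1 @ bar7.0: G3/D4 P5 -> C4/G4 P5 similar
  R2 @ bar7.0: B2/G3 m6 -> C3/C4 P8 similar
  R2 @ bar7.0: B2/D4 m3 -> C3/G4 P5 similar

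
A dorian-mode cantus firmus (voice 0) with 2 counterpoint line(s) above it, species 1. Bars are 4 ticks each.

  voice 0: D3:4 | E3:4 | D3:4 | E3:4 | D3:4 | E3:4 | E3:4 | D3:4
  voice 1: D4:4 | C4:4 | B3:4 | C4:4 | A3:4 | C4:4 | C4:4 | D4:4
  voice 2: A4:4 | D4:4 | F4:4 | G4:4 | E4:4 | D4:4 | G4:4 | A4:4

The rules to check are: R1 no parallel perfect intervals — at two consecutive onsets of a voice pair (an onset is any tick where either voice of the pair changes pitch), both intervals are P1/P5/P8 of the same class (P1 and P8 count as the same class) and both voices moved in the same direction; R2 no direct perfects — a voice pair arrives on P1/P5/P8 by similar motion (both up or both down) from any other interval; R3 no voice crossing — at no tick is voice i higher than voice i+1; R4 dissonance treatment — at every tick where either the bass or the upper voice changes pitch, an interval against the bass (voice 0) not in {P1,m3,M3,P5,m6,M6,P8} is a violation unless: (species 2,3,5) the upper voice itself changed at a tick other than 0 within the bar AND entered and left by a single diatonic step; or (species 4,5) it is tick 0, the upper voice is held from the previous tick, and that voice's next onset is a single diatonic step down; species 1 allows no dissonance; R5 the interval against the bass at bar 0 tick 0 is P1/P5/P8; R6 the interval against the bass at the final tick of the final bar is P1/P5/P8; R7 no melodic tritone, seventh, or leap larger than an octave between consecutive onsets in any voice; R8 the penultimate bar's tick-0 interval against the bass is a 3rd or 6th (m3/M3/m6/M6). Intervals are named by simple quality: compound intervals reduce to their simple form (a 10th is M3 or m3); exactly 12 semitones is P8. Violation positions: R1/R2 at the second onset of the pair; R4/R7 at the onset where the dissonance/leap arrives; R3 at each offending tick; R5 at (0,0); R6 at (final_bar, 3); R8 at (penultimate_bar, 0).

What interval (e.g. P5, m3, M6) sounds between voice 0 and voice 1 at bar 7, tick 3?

voice 0=D3 voice 1=D4 -> P8

P8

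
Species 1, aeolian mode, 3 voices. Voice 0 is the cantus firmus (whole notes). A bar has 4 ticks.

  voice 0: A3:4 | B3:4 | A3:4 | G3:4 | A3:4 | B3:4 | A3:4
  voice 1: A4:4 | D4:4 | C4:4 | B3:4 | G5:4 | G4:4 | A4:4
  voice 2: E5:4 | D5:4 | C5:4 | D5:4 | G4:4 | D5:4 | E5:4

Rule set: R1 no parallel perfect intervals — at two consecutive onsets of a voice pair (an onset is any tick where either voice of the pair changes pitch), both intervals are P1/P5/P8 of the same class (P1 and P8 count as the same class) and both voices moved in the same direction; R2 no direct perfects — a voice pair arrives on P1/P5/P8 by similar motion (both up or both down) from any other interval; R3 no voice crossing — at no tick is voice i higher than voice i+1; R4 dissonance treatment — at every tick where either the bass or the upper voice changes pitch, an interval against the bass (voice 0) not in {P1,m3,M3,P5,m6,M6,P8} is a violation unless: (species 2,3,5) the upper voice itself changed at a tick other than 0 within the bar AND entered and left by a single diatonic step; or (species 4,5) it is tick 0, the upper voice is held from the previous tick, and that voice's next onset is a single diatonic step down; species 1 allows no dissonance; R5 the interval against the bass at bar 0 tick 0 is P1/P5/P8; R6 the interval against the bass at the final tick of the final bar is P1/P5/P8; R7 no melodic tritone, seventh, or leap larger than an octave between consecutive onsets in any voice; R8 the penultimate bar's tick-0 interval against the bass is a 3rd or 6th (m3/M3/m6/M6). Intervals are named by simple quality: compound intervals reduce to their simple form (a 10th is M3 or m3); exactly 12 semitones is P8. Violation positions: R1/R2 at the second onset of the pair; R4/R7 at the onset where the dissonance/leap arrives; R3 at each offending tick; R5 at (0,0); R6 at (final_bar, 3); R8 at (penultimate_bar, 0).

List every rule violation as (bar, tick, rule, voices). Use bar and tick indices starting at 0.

(1, 0, R2, (1, 2))
(2, 0, R1, (1, 2))
(4, 0, R3, (1, 2))
(4, 0, R4, (0, 1))
(4, 0, R4, (0, 2))
(4, 0, R7, (1,))
(4, 1, R3, (1, 2))
(4, 2, R3, (1, 2))
(4, 3, R3, (1, 2))
(6, 0, R1, (1, 2))

bar 0: v0=A3 v1=A4 v2=E5 downbeat P5
bar 1: v0=B3 v1=D4 v2=D5 downbeat m3
bar 2: v0=A3 v1=C4 v2=C5 downbeat m3
bar 3: v0=G3 v1=B3 v2=D5 downbeat P5
bar 4: v0=A3 v1=G5 v2=G4 downbeat m7
bar 5: v0=B3 v1=G4 v2=D5 downbeat m3
bar 6: v0=A3 v1=A4 v2=E5 downbeat P5
  -> R2 @ bar 1 tick 0 v(1, 2): A4/E5 P5 -> D4/D5 P8 similar
  -> R1 @ bar 2 tick 0 v(1, 2): D4/D5 P8 -> C4/C5 P8 similar
  -> R3 @ bar 4 tick 0 v(1, 2): G5 above G4
  -> R4 @ bar 4 tick 0 v(0, 1): A3/G5 m7 untreated
  -> R4 @ bar 4 tick 0 v(0, 2): A3/G4 m7 untreated
  -> R7 @ bar 4 tick 0 v(1,): B3->G5 leap 20st
  -> R3 @ bar 4 tick 1 v(1, 2): G5 above G4
  -> R3 @ bar 4 tick 2 v(1, 2): G5 above G4
  -> R3 @ bar 4 tick 3 v(1, 2): G5 above G4
  -> R1 @ bar 6 tick 0 v(1, 2): G4/D5 P5 -> A4/E5 P5 similar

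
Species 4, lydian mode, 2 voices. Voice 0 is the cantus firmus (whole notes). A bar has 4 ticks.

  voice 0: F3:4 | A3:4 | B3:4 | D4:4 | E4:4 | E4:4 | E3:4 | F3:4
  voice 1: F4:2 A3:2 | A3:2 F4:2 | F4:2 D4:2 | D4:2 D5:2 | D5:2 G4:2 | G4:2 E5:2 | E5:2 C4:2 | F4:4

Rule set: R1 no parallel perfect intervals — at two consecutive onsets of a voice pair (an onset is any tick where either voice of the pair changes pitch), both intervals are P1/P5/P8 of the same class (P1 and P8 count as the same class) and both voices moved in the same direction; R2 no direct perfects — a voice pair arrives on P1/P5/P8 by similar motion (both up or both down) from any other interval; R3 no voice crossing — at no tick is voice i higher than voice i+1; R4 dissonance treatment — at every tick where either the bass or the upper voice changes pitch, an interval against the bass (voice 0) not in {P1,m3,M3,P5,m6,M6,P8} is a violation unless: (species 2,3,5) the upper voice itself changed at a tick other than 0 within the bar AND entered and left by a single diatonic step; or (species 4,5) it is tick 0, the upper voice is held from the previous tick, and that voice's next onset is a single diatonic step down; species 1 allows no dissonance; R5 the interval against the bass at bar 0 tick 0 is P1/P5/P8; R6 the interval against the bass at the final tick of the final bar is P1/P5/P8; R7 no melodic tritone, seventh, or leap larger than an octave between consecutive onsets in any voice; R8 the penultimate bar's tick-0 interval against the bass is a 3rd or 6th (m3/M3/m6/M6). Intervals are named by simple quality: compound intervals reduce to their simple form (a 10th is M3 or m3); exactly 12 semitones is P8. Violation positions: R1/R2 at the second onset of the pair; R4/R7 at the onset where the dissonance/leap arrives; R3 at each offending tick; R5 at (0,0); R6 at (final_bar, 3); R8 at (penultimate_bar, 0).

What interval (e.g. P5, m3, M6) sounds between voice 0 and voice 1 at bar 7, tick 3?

P8

voice 0=F3 voice 1=F4 -> P8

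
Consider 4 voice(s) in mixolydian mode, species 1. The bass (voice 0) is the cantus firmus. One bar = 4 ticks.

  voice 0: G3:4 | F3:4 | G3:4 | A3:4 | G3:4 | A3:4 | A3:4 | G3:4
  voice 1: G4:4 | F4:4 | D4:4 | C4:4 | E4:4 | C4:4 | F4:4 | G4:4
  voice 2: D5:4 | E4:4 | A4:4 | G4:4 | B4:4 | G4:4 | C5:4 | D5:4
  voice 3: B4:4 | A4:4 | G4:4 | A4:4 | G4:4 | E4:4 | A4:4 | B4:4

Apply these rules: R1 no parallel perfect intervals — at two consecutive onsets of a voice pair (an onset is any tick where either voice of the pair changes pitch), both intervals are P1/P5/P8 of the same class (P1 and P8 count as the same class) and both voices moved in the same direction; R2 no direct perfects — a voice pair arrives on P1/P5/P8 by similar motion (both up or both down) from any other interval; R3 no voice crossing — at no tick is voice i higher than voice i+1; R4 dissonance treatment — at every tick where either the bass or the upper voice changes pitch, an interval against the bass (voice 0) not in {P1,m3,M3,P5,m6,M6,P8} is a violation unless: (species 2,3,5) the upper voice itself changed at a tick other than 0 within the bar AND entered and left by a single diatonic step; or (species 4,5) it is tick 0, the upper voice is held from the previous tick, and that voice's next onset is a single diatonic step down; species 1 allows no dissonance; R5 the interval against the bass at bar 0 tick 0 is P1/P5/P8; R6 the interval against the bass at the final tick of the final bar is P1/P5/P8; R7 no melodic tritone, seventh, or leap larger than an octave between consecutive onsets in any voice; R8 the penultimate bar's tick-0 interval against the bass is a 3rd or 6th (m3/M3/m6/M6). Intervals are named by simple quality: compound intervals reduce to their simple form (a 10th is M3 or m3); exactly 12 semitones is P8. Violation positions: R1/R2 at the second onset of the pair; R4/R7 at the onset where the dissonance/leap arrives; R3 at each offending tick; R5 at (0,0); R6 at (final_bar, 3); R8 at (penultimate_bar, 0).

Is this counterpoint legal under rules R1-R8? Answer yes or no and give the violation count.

bar 0: v0=G3 v1=G4 v2=D5 v3=B4 (M3)
bar 1: v0=F3 v1=F4 v2=E4 v3=A4 (M3)
bar 2: v0=G3 v1=D4 v2=A4 v3=G4 (P8)
bar 3: v0=A3 v1=C4 v2=G4 v3=A4 (P8)
bar 4: v0=G3 v1=E4 v2=B4 v3=G4 (P8)
bar 5: v0=A3 v1=C4 v2=G4 v3=E4 (P5)
bar 6: v0=A3 v1=F4 v2=C5 v3=A4 (P8)
bar 7: v0=G3 v1=G4 v2=D5 v3=B4 (M3)
  R3 @ bar0.0: D5 above B4
  R5 @ bar0.0: opens on M3
  R3 @ bar0.1: D5 above B4
  R3 @ bar0.2: D5 above B4
  R3 @ bar0.3: D5 above B4
  R1 @ bar1.0: G3/G4 P8 -> F3/F4 P8 similar
  R3 @ bar1.0: F4 above E4
  R4 @ bar1.0: F3/E4 M7 untreated
  R7 @ bar1.0: D5->E4 leap 10st
  R3 @ bar1.1: F4 above E4
  R3 @ bar1.2: F4 above E4
  R3 @ bar1.3: F4 above E4
  R3 @ bar2.0: A4 above G4
  R4 @ bar2.0: G3/A4 M2 untreated
  R3 @ bar2.1: A4 above G4
  R3 @ bar2.2: A4 above G4
  R3 @ bar2.3: A4 above G4
  R1 @ bar3.0: G3/G4 P8 -> A3/A4 P8 similar
  R1 @ bar3.0: D4/A4 P5 -> C4/G4 P5 similar
  R4 @ bar3.0: A3/G4 m7 untreated
  R1 @ bar4.0: A3/A4 P8 -> G3/G4 P8 similar
  R1 @ bar4.0: C4/G4 P5 -> E4/B4 P5 similar
  R3 @ bar4.0: B4 above G4
  R3 @ bar4.1: B4 above G4
  R3 @ bar4.2: B4 above G4
  R3 @ bar4.3: B4 above G4
  R1 @ bar5.0: E4/B4 P5 -> C4/G4 P5 similar
  R3 @ bar5.0: G4 above E4
  R4 @ bar5.0: A3/G4 m7 untreated
  R3 @ bar5.1: G4 above E4
  R3 @ bar5.2: G4 above E4
  R3 @ bar5.3: G4 above E4
  R1 @ bar6.0: C4/G4 P5 -> F4/C5 P5 similar
  R3 @ bar6.0: C5 above A4
  R8 @ bar6.0: penult P8 not 3rd/6th
  R3 @ bar6.1: C5 above A4
  R3 @ bar6.2: C5 above A4
  R3 @ bar6.3: C5 above A4
  R1 @ bar7.0: F4/C5 P5 -> G4/D5 P5 similar
  R3 @ bar7.0: D5 above B4
  R3 @ bar7.1: D5 above B4
  R3 @ bar7.2: D5 above B4
  R3 @ bar7.3: D5 above B4
  R6 @ bar7.3: closes on M3

No (44 violations)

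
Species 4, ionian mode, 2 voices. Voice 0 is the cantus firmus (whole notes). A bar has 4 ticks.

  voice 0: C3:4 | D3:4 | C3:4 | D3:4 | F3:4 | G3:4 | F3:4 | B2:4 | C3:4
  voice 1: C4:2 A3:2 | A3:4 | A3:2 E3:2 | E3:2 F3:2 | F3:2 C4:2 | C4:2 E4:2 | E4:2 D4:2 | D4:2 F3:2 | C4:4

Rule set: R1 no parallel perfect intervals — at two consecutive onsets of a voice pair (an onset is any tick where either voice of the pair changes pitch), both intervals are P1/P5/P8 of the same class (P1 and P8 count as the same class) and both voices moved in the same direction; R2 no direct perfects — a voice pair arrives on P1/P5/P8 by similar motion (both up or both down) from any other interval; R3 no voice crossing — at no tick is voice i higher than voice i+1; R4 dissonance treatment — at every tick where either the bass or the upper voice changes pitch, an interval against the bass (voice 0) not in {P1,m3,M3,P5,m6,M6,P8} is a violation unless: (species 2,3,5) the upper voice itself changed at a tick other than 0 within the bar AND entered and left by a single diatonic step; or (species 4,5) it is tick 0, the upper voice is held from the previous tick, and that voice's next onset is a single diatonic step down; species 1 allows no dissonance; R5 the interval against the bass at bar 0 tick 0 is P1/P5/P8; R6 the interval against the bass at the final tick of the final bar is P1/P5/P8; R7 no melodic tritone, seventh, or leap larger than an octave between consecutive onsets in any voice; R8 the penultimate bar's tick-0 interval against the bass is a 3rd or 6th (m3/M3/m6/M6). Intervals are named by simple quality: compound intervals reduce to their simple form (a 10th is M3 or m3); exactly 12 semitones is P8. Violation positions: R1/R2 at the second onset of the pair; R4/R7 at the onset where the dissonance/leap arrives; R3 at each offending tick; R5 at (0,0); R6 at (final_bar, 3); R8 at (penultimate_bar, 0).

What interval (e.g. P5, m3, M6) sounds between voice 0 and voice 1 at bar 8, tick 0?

P8

voice 0=C3 voice 1=C4 -> P8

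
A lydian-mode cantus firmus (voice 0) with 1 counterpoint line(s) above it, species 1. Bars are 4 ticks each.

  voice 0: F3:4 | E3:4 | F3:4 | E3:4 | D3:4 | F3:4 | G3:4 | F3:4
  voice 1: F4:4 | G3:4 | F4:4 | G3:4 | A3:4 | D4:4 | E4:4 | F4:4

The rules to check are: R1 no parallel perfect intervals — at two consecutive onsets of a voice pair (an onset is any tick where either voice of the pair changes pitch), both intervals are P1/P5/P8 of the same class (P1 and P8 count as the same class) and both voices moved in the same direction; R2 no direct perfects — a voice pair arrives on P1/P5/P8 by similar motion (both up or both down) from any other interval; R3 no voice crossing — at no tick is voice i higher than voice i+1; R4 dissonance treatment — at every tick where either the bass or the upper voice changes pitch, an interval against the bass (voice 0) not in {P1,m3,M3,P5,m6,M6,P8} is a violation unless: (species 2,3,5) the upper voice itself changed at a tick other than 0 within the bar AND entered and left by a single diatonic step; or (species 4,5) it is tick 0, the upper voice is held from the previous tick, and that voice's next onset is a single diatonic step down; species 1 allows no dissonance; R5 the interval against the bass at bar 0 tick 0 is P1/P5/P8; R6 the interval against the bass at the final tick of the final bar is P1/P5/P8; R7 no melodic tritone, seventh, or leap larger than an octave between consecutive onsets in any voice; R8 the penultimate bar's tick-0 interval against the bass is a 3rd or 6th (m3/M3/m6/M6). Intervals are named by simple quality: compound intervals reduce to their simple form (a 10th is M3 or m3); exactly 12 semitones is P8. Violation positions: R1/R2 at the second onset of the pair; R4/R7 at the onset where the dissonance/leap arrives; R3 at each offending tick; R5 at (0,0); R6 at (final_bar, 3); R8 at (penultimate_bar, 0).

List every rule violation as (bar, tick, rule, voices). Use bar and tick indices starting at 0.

bar 0: v0=F3 v1=F4 downbeat P8
bar 1: v0=E3 v1=G3 downbeat m3
bar 2: v0=F3 v1=F4 downbeat P8
bar 3: v0=E3 v1=G3 downbeat m3
bar 4: v0=D3 v1=A3 downbeat P5
bar 5: v0=F3 v1=D4 downbeat M6
bar 6: v0=G3 v1=E4 downbeat M6
bar 7: v0=F3 v1=F4 downbeat P8
  -> R7 @ bar 1 tick 0 v(1,): F4->G3 leap 10st
  -> R2 @ bar 2 tick 0 v(0, 1): E3/G3 m3 -> F3/F4 P8 similar
  -> R7 @ bar 2 tick 0 v(1,): G3->F4 leap 10st
  -> R7 @ bar 3 tick 0 v(1,): F4->G3 leap 10st

(1, 0, R7, (1,))
(2, 0, R2, (0, 1))
(2, 0, R7, (1,))
(3, 0, R7, (1,))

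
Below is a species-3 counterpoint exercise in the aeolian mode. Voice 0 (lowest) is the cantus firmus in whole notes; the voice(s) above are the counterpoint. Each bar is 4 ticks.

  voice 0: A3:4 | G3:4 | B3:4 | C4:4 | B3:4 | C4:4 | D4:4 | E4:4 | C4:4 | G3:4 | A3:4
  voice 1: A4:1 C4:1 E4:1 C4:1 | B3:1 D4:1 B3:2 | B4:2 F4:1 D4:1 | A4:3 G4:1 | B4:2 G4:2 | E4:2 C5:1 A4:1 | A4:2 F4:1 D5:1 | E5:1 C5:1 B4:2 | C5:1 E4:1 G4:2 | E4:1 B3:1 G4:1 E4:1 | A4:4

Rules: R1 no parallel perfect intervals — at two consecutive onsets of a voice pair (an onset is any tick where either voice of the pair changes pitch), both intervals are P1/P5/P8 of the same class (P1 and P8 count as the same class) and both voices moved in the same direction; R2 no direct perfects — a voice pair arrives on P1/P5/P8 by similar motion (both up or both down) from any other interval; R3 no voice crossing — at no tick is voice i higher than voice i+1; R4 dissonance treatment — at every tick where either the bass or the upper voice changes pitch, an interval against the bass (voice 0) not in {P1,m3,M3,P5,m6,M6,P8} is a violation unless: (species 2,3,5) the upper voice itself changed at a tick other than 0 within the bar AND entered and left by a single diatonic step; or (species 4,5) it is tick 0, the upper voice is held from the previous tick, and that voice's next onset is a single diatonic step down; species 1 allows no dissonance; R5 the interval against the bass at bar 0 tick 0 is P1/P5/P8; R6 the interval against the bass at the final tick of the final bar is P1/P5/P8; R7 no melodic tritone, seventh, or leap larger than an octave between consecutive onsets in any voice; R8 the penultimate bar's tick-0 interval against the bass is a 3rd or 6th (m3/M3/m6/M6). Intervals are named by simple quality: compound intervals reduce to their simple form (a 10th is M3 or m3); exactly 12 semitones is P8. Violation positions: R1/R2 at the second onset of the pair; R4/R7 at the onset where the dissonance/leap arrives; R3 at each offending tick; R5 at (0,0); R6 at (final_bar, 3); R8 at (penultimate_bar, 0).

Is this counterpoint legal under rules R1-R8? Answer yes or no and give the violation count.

bar 0: v0=A3 v1=A4 (P8)
bar 1: v0=G3 v1=B3 (M3)
bar 2: v0=B3 v1=B4 (P8)
bar 3: v0=C4 v1=A4 (M6)
bar 4: v0=B3 v1=B4 (P8)
bar 5: v0=C4 v1=E4 (M3)
bar 6: v0=D4 v1=A4 (P5)
bar 7: v0=E4 v1=E5 (P8)
bar 8: v0=C4 v1=C5 (P8)
bar 9: v0=G3 v1=E4 (M6)
bar 10: v0=A3 v1=A4 (P8)
  R2 @ bar2.0: G3/B3 M3 -> B3/B4 P8 similar
  R4 @ bar2.2: B3/F4 TT untreated
  R7 @ bar2.2: B4->F4 leap 6st
  R1 @ bar7.0: D4/D5 P8 -> E4/E5 P8 similar
  R2 @ bar10.0: G3/E4 M6 -> A3/A4 P8 similar

No (5 violations)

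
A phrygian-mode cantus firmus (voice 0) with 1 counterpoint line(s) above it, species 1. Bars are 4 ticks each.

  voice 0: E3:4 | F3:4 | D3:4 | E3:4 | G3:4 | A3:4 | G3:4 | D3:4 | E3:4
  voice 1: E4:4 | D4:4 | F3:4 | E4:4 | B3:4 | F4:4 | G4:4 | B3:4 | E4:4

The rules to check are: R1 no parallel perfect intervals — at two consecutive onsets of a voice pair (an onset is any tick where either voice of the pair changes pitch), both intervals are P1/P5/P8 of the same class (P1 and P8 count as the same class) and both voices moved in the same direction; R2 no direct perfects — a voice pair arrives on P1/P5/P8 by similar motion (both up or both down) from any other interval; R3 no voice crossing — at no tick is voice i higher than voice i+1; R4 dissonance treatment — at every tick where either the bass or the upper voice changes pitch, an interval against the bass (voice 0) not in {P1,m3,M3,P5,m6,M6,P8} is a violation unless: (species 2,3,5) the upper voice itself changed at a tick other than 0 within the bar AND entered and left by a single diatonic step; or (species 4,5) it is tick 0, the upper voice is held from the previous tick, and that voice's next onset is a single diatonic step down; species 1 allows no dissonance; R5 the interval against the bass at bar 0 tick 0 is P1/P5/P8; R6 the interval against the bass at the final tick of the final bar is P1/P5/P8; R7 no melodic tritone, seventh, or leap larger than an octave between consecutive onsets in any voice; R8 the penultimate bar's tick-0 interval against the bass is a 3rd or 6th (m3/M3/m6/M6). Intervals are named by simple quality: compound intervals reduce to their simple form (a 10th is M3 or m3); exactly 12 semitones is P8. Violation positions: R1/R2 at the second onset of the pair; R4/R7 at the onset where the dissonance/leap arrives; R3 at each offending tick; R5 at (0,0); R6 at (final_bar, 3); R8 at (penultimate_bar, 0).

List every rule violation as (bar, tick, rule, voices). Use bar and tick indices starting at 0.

bar 0: v0=E3 v1=E4 downbeat P8
bar 1: v0=F3 v1=D4 downbeat M6
bar 2: v0=D3 v1=F3 downbeat m3
bar 3: v0=E3 v1=E4 downbeat P8
bar 4: v0=G3 v1=B3 downbeat M3
bar 5: v0=A3 v1=F4 downbeat m6
bar 6: v0=G3 v1=G4 downbeat P8
bar 7: v0=D3 v1=B3 downbeat M6
bar 8: v0=E3 v1=E4 downbeat P8
  -> R2 @ bar 3 tick 0 v(0, 1): D3/F3 m3 -> E3/E4 P8 similar
  -> R7 @ bar 3 tick 0 v(1,): F3->E4 leap 11st
  -> R7 @ bar 5 tick 0 v(1,): B3->F4 leap 6st
  -> R2 @ bar 8 tick 0 v(0, 1): D3/B3 M6 -> E3/E4 P8 similar

(3, 0, R2, (0, 1))
(3, 0, R7, (1,))
(5, 0, R7, (1,))
(8, 0, R2, (0, 1))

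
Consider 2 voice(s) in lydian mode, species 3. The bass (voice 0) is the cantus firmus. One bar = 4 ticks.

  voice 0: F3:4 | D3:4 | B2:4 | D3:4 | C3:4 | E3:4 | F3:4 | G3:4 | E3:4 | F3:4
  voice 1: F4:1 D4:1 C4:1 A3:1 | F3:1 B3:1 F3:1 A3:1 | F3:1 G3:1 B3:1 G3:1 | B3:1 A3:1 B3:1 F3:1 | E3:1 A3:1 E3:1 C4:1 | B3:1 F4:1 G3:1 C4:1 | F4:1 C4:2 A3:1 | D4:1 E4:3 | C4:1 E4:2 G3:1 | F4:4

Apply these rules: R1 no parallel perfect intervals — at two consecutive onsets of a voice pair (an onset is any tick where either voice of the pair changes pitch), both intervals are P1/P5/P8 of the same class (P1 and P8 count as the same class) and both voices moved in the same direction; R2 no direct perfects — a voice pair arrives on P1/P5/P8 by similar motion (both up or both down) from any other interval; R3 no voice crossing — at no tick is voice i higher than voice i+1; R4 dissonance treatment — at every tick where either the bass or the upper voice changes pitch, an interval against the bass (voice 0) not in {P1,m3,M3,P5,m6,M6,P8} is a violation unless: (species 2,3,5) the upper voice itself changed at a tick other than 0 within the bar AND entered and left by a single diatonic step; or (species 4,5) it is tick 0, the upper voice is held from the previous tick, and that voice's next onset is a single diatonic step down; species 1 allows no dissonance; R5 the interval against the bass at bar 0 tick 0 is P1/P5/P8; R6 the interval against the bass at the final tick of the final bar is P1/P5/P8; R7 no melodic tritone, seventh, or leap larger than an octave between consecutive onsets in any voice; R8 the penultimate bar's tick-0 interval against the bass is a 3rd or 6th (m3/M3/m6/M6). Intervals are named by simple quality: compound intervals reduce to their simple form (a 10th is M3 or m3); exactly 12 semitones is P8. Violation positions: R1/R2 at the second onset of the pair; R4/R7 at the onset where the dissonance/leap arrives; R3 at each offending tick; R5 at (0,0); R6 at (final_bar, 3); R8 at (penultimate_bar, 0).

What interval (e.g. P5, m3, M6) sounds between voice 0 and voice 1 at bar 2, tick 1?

m6

voice 0=B2 voice 1=G3 -> m6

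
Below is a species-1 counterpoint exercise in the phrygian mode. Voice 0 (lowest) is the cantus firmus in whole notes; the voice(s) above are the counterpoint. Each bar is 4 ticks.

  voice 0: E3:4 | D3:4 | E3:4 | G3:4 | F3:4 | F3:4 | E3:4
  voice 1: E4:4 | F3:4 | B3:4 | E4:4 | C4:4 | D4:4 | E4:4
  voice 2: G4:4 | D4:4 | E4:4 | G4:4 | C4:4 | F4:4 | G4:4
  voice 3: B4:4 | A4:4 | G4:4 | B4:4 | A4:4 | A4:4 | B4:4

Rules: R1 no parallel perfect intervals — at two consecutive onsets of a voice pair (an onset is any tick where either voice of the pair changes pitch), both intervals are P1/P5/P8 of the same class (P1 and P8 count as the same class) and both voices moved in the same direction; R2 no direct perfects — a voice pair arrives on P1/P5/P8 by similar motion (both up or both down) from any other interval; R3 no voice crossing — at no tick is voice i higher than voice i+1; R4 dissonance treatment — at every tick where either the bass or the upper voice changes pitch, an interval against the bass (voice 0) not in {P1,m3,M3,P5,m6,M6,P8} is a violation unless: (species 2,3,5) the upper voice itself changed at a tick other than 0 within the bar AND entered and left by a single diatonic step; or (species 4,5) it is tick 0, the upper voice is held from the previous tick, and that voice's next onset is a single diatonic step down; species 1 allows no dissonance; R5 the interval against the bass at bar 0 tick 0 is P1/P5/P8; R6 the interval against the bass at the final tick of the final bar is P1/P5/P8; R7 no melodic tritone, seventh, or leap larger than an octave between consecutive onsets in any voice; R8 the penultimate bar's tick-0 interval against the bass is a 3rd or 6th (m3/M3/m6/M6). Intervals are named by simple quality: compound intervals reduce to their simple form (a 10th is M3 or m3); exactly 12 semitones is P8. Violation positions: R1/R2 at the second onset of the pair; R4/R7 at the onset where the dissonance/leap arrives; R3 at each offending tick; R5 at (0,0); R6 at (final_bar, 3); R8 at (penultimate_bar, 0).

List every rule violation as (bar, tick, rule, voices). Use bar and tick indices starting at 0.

(0, 0, R5, (0, 2))
(1, 0, R1, (0, 3))
(1, 0, R2, (0, 2))
(1, 0, R2, (2, 3))
(1, 0, R7, (1,))
(2, 0, R1, (0, 2))
(2, 0, R2, (0, 1))
(2, 0, R7, (1,))
(3, 0, R1, (0, 2))
(3, 0, R2, (1, 3))
(4, 0, R2, (0, 1))
(4, 0, R2, (0, 2))
(4, 0, R2, (1, 2))
(5, 0, R8, (0, 2))
(6, 0, R1, (1, 3))
(6, 3, R6, (0, 2))

bar 0: v0=E3 v1=E4 v2=G4 v3=B4 downbeat P5
bar 1: v0=D3 v1=F3 v2=D4 v3=A4 downbeat P5
bar 2: v0=E3 v1=B3 v2=E4 v3=G4 downbeat m3
bar 3: v0=G3 v1=E4 v2=G4 v3=B4 downbeat M3
bar 4: v0=F3 v1=C4 v2=C4 v3=A4 downbeat M3
bar 5: v0=F3 v1=D4 v2=F4 v3=A4 downbeat M3
bar 6: v0=E3 v1=E4 v2=G4 v3=B4 downbeat P5
  -> R5 @ bar 0 tick 0 v(0, 2): opens on m3
  -> R1 @ bar 1 tick 0 v(0, 3): E3/B4 P5 -> D3/A4 P5 similar
  -> R2 @ bar 1 tick 0 v(0, 2): E3/G4 m3 -> D3/D4 P8 similar
  -> R2 @ bar 1 tick 0 v(2, 3): G4/B4 M3 -> D4/A4 P5 similar
  -> R7 @ bar 1 tick 0 v(1,): E4->F3 leap 11st
  -> R1 @ bar 2 tick 0 v(0, 2): D3/D4 P8 -> E3/E4 P8 similar
  -> R2 @ bar 2 tick 0 v(0, 1): D3/F3 m3 -> E3/B3 P5 similar
  -> R7 @ bar 2 tick 0 v(1,): F3->B3 leap 6st
  -> R1 @ bar 3 tick 0 v(0, 2): E3/E4 P8 -> G3/G4 P8 similar
  -> R2 @ bar 3 tick 0 v(1, 3): B3/G4 m6 -> E4/B4 P5 similar
  -> R2 @ bar 4 tick 0 v(0, 1): G3/E4 M6 -> F3/C4 P5 similar
  -> R2 @ bar 4 tick 0 v(0, 2): G3/G4 P8 -> F3/C4 P5 similar
  -> R2 @ bar 4 tick 0 v(1, 2): E4/G4 m3 -> C4/C4 P1 similar
  -> R8 @ bar 5 tick 0 v(0, 2): penult P8 not 3rd/6th
  -> R1 @ bar 6 tick 0 v(1, 3): D4/A4 P5 -> E4/B4 P5 similar
  -> R6 @ bar 6 tick 3 v(0, 2): closes on m3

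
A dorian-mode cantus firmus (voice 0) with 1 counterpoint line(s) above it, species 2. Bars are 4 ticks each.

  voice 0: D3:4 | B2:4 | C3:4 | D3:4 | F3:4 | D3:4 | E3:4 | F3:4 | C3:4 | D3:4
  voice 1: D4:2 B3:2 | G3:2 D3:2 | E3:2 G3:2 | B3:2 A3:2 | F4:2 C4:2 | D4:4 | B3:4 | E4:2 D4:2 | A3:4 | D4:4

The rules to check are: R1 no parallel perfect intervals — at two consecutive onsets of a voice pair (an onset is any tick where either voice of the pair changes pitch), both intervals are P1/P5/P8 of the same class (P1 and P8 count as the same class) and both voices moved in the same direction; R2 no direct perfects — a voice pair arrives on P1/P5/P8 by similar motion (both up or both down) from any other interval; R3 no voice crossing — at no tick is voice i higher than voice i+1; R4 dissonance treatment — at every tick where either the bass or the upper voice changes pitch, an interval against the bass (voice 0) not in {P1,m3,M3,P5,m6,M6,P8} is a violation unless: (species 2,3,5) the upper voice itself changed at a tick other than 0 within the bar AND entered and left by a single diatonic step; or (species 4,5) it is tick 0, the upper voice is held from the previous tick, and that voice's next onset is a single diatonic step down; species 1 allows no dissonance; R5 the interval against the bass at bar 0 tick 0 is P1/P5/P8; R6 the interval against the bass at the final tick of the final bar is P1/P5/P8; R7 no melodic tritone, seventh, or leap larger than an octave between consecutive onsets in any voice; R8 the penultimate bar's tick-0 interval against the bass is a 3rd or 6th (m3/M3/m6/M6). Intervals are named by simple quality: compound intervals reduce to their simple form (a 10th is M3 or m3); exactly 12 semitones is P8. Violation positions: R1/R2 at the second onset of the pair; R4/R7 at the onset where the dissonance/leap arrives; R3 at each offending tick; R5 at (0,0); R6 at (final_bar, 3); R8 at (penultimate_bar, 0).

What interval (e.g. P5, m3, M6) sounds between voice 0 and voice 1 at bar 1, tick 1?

m6

voice 0=B2 voice 1=G3 -> m6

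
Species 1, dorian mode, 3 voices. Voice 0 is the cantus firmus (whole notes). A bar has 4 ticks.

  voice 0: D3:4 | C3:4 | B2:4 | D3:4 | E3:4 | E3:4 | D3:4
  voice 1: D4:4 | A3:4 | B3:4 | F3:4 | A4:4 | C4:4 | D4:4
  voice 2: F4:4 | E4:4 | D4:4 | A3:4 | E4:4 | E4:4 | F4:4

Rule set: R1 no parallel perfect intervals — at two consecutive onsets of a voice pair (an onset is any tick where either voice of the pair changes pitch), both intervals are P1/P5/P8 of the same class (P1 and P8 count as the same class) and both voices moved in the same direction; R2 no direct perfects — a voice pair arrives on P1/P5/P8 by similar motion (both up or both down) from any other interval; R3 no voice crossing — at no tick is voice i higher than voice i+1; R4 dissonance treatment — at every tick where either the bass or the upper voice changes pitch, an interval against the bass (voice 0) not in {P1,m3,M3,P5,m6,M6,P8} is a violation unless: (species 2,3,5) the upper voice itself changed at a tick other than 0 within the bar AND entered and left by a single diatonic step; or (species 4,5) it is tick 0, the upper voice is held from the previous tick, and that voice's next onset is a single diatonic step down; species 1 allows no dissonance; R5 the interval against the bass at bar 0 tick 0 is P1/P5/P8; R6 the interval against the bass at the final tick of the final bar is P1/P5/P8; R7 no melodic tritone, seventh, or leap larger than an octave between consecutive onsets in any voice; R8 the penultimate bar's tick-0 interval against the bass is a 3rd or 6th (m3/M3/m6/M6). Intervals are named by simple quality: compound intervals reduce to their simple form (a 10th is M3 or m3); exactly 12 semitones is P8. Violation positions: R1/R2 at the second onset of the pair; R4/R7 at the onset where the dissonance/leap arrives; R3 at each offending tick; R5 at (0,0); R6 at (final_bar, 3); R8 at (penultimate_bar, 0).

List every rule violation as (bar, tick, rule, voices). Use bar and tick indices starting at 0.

(0, 0, R5, (0, 2))
(1, 0, R2, (1, 2))
(3, 0, R7, (1,))
(4, 0, R2, (0, 2))
(4, 0, R3, (1, 2))
(4, 0, R4, (0, 1))
(4, 0, R7, (1,))
(4, 1, R3, (1, 2))
(4, 2, R3, (1, 2))
(4, 3, R3, (1, 2))
(5, 0, R8, (0, 2))
(6, 3, R6, (0, 2))

bar 0: v0=D3 v1=D4 v2=F4 downbeat m3
bar 1: v0=C3 v1=A3 v2=E4 downbeat M3
bar 2: v0=B2 v1=B3 v2=D4 downbeat m3
bar 3: v0=D3 v1=F3 v2=A3 downbeat P5
bar 4: v0=E3 v1=A4 v2=E4 downbeat P8
bar 5: v0=E3 v1=C4 v2=E4 downbeat P8
bar 6: v0=D3 v1=D4 v2=F4 downbeat m3
  -> R5 @ bar 0 tick 0 v(0, 2): opens on m3
  -> R2 @ bar 1 tick 0 v(1, 2): D4/F4 m3 -> A3/E4 P5 similar
  -> R7 @ bar 3 tick 0 v(1,): B3->F3 leap 6st
  -> R2 @ bar 4 tick 0 v(0, 2): D3/A3 P5 -> E3/E4 P8 similar
  -> R3 @ bar 4 tick 0 v(1, 2): A4 above E4
  -> R4 @ bar 4 tick 0 v(0, 1): E3/A4 P4 untreated
  -> R7 @ bar 4 tick 0 v(1,): F3->A4 leap 16st
  -> R3 @ bar 4 tick 1 v(1, 2): A4 above E4
  -> R3 @ bar 4 tick 2 v(1, 2): A4 above E4
  -> R3 @ bar 4 tick 3 v(1, 2): A4 above E4
  -> R8 @ bar 5 tick 0 v(0, 2): penult P8 not 3rd/6th
  -> R6 @ bar 6 tick 3 v(0, 2): closes on m3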